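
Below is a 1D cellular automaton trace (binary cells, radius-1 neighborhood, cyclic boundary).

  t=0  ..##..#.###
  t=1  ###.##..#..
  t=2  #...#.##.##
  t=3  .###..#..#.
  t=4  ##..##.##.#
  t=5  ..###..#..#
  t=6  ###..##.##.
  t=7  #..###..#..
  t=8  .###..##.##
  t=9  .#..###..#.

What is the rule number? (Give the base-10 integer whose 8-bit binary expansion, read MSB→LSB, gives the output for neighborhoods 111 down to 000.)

  ###|.  b7=0 t=0,i=9
  ##.|.  b6=0 t=0,i=3
  #.#|.  b5=0 t=0,i=7
  #..|#  b4=1 t=0,i=0
  .##|#  b3=1 t=0,i=2
  .#.|.  b2=0 t=0,i=6
  ..#|#  b1=1 t=0,i=1
  ...|#  b0=1 t=2,i=2
  bits 00011011 = 27

27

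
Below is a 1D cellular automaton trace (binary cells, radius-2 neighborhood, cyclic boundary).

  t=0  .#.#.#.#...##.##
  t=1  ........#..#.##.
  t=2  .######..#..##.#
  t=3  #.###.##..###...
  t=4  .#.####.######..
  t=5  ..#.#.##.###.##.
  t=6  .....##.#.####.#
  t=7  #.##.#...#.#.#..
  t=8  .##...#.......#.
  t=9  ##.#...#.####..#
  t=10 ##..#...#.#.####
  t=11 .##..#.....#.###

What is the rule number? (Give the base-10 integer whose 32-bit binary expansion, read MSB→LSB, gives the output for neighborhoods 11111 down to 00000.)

  #####|#  b31=1 t=2,i=3
  ####.|.  b30=0 t=2,i=5
  ###.#|#  b29=1 t=3,i=4
  ###..|#  b28=1 t=2,i=6
  ##.##|#  b27=1 t=0,i=13
  ##.#.|.  b26=0 t=0,i=0
  ##..#|#  b25=1 t=2,i=7
  ##...|#  b24=1 t=1,i=15
  #.###|.  b23=0 t=2,i=1
  #.##.|#  b22=1 t=0,i=14
  #.#.#|.  b21=0 t=0,i=1
  #.#..|.  b20=0 t=0,i=7
  #..##|#  b19=1 t=2,i=11
  #..#.|.  b18=0 t=1,i=10
  #...#|.  b17=0 t=0,i=9
  #....|.  b16=0 t=1,i=0
  .####|#  b15=1 t=2,i=2
  .###.|#  b14=1 t=3,i=3
  .##.#|.  b13=0 t=0,i=12
  .##..|.  b12=0 t=1,i=14
  .#.##|#  b11=1 t=1,i=12
  .#.#.|.  b10=0 t=0,i=2
  .#..#|#  b9=1 t=1,i=9
  .#...|#  b8=1 t=0,i=8
  ..###|#  b7=1 t=3,i=10
  ..##.|#  b6=1 t=0,i=11
  ..#.#|.  b5=0 t=1,i=11
  ..#..|.  b4=0 t=1,i=8
  ...##|.  b3=0 t=0,i=10
  ...#.|.  b2=0 t=1,i=7
  ....#|#  b1=1 t=1,i=6
  .....|#  b0=1 t=1,i=1
  bits 10111011010010001100101111000011 = 3142110147

3142110147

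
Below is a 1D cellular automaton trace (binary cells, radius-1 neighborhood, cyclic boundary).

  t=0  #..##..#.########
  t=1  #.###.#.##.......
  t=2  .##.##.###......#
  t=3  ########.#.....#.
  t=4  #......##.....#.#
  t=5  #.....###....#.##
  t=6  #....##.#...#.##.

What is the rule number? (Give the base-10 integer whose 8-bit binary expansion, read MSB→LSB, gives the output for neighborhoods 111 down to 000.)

106

  nb ###: next=.  (t=0,i=10, bit7=0)
  nb ##.: next=#  (t=0,i=0, bit6=1)
  nb #.#: next=#  (t=0,i=8, bit5=1)
  nb #..: next=.  (t=0,i=1, bit4=0)
  nb .##: next=#  (t=0,i=3, bit3=1)
  nb .#.: next=.  (t=0,i=7, bit2=0)
  nb ..#: next=#  (t=0,i=2, bit1=1)
  nb ...: next=.  (t=1,i=11, bit0=0)
  bits 01101010 = 106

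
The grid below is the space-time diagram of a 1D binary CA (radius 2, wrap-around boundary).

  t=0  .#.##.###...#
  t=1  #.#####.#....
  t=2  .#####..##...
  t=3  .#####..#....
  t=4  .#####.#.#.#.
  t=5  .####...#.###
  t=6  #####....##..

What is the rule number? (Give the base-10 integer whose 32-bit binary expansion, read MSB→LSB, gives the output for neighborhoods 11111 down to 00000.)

  nb #####: next=#  (t=1,i=4, bit31=1)
  nb ####.: next=#  (t=1,i=5, bit30=1)
  nb ###.#: next=.  (t=1,i=6, bit29=0)
  nb ###..: next=#  (t=0,i=8, bit28=1)
  nb ##.##: next=#  (t=0,i=5, bit27=1)
  nb ##.#.: next=.  (t=1,i=7, bit26=0)
  nb ##..#: next=.  (t=2,i=6, bit25=0)
  nb ##...: next=.  (t=0,i=9, bit24=0)
  nb #.###: next=#  (t=0,i=6, bit23=1)
  nb #.##.: next=#  (t=0,i=3, bit22=1)
  nb #.#.#: next=.  (t=0,i=1, bit21=0)
  nb #.#..: next=#  (t=1,i=8, bit20=1)
  nb #..##: next=.  (t=2,i=7, bit19=0)
  nb #..#.: next=#  (t=3,i=7, bit18=1)
  nb #...#: next=.  (t=0,i=10, bit17=0)
  nb #....: next=.  (t=1,i=10, bit16=0)
  nb .####: next=#  (t=1,i=3, bit15=1)
  nb .###.: next=.  (t=0,i=7, bit14=0)
  nb .##.#: next=#  (t=0,i=4, bit13=1)
  nb .##..: next=.  (t=2,i=9, bit12=0)
  nb .#.##: next=#  (t=0,i=2, bit11=1)
  nb .#.#.: next=#  (t=0,i=0, bit10=1)
  nb .#..#: next=#  (t=4,i=12, bit9=1)
  nb .#...: next=#  (t=1,i=9, bit8=1)
  nb ..###: next=#  (t=2,i=1, bit7=1)
  nb ..##.: next=#  (t=2,i=8, bit6=1)
  nb ..#.#: next=.  (t=0,i=12, bit5=0)
  nb ..#..: next=.  (t=3,i=8, bit4=0)
  nb ...##: next=.  (t=2,i=0, bit3=0)
  nb ...#.: next=.  (t=0,i=11, bit2=0)
  nb ....#: next=.  (t=1,i=11, bit1=0)
  nb .....: next=#  (t=3,i=11, bit0=1)
  bits 11011000110101001010111111000001 = 3637817281

3637817281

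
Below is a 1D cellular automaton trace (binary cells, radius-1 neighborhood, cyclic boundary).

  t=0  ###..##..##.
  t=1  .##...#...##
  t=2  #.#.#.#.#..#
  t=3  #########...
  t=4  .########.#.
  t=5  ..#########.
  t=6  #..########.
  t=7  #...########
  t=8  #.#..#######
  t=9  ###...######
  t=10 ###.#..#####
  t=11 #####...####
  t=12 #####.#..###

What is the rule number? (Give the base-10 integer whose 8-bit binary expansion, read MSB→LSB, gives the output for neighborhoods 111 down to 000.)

  nb ###: next=#  (t=0,i=1, bit7=1)
  nb ##.: next=#  (t=0,i=2, bit6=1)
  nb #.#: next=#  (t=0,i=11, bit5=1)
  nb #..: next=.  (t=0,i=3, bit4=0)
  nb .##: next=.  (t=0,i=0, bit3=0)
  nb .#.: next=#  (t=1,i=6, bit2=1)
  nb ..#: next=.  (t=0,i=4, bit1=0)
  nb ...: next=#  (t=1,i=4, bit0=1)
  bits 11100101 = 229

229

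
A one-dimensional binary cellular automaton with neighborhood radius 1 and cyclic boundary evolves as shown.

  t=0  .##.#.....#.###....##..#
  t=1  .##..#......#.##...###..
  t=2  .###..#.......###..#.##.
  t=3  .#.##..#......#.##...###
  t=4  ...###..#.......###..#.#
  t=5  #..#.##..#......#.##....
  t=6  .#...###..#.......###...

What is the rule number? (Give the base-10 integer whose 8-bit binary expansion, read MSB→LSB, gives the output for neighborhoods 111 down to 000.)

  ### -> .   bit 7 = 0  t=0,i=13
  ##. -> #   bit 6 = 1  t=0,i=2
  #.# -> .   bit 5 = 0  t=0,i=0
  #.. -> #   bit 4 = 1  t=0,i=5
  .## -> #   bit 3 = 1  t=0,i=1
  .#. -> .   bit 2 = 0  t=0,i=4
  ..# -> .   bit 1 = 0  t=0,i=9
  ... -> .   bit 0 = 0  t=0,i=6
  bits 01011000 = 88

88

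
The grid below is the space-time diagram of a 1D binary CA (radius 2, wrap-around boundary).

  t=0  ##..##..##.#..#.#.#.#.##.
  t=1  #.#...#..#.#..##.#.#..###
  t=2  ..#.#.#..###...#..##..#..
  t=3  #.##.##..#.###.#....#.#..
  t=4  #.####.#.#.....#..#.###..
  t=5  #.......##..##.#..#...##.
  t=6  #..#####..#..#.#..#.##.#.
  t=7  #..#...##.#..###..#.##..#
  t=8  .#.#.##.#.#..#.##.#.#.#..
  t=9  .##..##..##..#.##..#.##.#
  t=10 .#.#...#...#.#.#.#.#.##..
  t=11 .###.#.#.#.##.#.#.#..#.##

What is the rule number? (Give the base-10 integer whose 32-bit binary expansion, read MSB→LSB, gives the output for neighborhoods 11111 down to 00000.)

458368187

  nb #####: next=.  (t=6,i=5, bit31=0)
  nb ####.: next=.  (t=1,i=24, bit30=0)
  nb ###.#: next=.  (t=1,i=0, bit29=0)
  nb ###..: next=#  (t=2,i=11, bit28=1)
  nb ##.##: next=#  (t=0,i=24, bit27=1)
  nb ##.#.: next=.  (t=0,i=10, bit26=0)
  nb ##..#: next=#  (t=0,i=2, bit25=1)
  nb ##...: next=#  (t=2,i=12, bit24=1)
  nb #.###: next=.  (t=3,i=11, bit23=0)
  nb #.##.: next=#  (t=0,i=0, bit22=1)
  nb #.#.#: next=.  (t=0,i=16, bit21=0)
  nb #.#..: next=#  (t=0,i=11, bit20=1)
  nb #..##: next=.  (t=0,i=3, bit19=0)
  nb #..#.: next=.  (t=0,i=13, bit18=0)
  nb #...#: next=#  (t=1,i=4, bit17=1)
  nb #....: next=.  (t=2,i=24, bit16=0)
  nb .####: next=.  (t=1,i=23, bit15=0)
  nb .###.: next=.  (t=2,i=10, bit14=0)
  nb .##.#: next=#  (t=0,i=9, bit13=1)
  nb .##..: next=.  (t=0,i=1, bit12=0)
  nb .#.##: next=.  (t=0,i=21, bit11=0)
  nb .#.#.: next=#  (t=0,i=15, bit10=1)
  nb .#..#: next=.  (t=0,i=12, bit9=0)
  nb .#...: next=.  (t=1,i=3, bit8=0)
  nb ..###: next=#  (t=1,i=22, bit7=1)
  nb ..##.: next=.  (t=0,i=4, bit6=0)
  nb ..#.#: next=#  (t=0,i=14, bit5=1)
  nb ..#..: next=#  (t=1,i=6, bit4=1)
  nb ...##: next=#  (t=5,i=7, bit3=1)
  nb ...#.: next=.  (t=1,i=5, bit2=0)
  nb ....#: next=#  (t=2,i=0, bit1=1)
  nb .....: next=#  (t=4,i=12, bit0=1)
  bits 00011011010100100010010010111011 = 458368187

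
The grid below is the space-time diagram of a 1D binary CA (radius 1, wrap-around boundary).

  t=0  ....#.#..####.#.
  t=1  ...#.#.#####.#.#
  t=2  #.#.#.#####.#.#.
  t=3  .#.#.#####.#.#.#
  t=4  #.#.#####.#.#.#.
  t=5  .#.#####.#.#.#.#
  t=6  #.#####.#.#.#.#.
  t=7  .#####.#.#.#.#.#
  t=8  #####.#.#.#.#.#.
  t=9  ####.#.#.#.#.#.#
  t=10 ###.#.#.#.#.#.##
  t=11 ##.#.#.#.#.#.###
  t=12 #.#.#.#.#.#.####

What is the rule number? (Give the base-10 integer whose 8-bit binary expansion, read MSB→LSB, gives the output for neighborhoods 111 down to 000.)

186

  nb ###: next=#  (t=0,i=10, bit7=1)
  nb ##.: next=.  (t=0,i=12, bit6=0)
  nb #.#: next=#  (t=0,i=5, bit5=1)
  nb #..: next=#  (t=0,i=7, bit4=1)
  nb .##: next=#  (t=0,i=9, bit3=1)
  nb .#.: next=.  (t=0,i=4, bit2=0)
  nb ..#: next=#  (t=0,i=3, bit1=1)
  nb ...: next=.  (t=0,i=0, bit0=0)
  bits 10111010 = 186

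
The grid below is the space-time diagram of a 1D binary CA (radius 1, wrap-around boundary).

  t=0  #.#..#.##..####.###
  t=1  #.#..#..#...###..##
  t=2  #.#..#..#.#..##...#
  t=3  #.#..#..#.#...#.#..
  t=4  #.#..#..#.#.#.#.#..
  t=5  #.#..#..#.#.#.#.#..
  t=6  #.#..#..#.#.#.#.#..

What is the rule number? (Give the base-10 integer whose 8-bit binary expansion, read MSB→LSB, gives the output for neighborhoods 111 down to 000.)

197

  ### -> #   bit 7 = 1  t=0,i=12
  ##. -> #   bit 6 = 1  t=0,i=0
  #.# -> .   bit 5 = 0  t=0,i=1
  #.. -> .   bit 4 = 0  t=0,i=3
  .## -> .   bit 3 = 0  t=0,i=7
  .#. -> #   bit 2 = 1  t=0,i=2
  ..# -> .   bit 1 = 0  t=0,i=4
  ... -> #   bit 0 = 1  t=1,i=10
  bits 11000101 = 197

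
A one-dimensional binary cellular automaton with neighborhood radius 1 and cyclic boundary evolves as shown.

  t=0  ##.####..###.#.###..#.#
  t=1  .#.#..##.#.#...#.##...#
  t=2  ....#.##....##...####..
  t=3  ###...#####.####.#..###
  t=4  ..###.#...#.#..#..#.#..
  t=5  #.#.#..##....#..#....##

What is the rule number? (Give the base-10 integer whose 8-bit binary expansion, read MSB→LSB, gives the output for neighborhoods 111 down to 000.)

89

  nb ###: next=.  (t=0,i=0, bit7=0)
  nb ##.: next=#  (t=0,i=1, bit6=1)
  nb #.#: next=.  (t=0,i=2, bit5=0)
  nb #..: next=#  (t=0,i=7, bit4=1)
  nb .##: next=#  (t=0,i=3, bit3=1)
  nb .#.: next=.  (t=0,i=13, bit2=0)
  nb ..#: next=.  (t=0,i=8, bit1=0)
  nb ...: next=#  (t=1,i=13, bit0=1)
  bits 01011001 = 89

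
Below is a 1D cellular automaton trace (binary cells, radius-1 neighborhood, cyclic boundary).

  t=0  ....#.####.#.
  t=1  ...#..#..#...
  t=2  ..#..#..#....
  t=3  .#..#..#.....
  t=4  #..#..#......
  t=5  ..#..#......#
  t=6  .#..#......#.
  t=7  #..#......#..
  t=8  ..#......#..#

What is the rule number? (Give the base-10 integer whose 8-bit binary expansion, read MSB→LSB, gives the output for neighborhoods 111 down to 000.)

  ###|.  b7=0 t=0,i=7
  ##.|#  b6=1 t=0,i=9
  #.#|.  b5=0 t=0,i=5
  #..|.  b4=0 t=0,i=12
  .##|#  b3=1 t=0,i=6
  .#.|.  b2=0 t=0,i=4
  ..#|#  b1=1 t=0,i=3
  ...|.  b0=0 t=0,i=0
  bits 01001010 = 74

74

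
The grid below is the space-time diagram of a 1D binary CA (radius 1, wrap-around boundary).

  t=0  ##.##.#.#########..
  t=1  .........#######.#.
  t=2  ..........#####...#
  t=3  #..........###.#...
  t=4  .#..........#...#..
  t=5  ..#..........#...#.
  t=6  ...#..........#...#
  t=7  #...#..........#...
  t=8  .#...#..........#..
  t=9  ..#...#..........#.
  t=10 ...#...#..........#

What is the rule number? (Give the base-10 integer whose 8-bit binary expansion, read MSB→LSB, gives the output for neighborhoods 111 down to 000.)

  nb ###: next=#  (t=0,i=9, bit7=1)
  nb ##.: next=.  (t=0,i=1, bit6=0)
  nb #.#: next=.  (t=0,i=2, bit5=0)
  nb #..: next=#  (t=0,i=17, bit4=1)
  nb .##: next=.  (t=0,i=0, bit3=0)
  nb .#.: next=.  (t=0,i=6, bit2=0)
  nb ..#: next=.  (t=0,i=18, bit1=0)
  nb ...: next=.  (t=1,i=0, bit0=0)
  bits 10010000 = 144

144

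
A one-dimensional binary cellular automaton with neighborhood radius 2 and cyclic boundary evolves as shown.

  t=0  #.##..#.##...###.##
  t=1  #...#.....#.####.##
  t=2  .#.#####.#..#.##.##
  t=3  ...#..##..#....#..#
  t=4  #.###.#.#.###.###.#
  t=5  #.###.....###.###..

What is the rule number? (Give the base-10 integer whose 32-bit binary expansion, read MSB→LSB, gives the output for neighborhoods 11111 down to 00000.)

  nb #####: next=.  (t=2,i=5, bit31=0)
  nb ####.: next=#  (t=1,i=14, bit30=1)
  nb ###.#: next=#  (t=0,i=0, bit29=1)
  nb ###..: next=.  (t=1,i=0, bit28=0)
  nb ##.##: next=.  (t=0,i=1, bit27=0)
  nb ##.#.: next=.  (t=2,i=0, bit26=0)
  nb ##..#: next=#  (t=0,i=4, bit25=1)
  nb ##...: next=#  (t=0,i=10, bit24=1)
  nb #.###: next=#  (t=0,i=17, bit23=1)
  nb #.##.: next=.  (t=0,i=2, bit22=0)
  nb #.#.#: next=.  (t=2,i=1, bit21=0)
  nb #.#..: next=.  (t=2,i=9, bit20=0)
  nb #..##: next=.  (t=3,i=5, bit19=0)
  nb #..#.: next=.  (t=0,i=5, bit18=0)
  nb #...#: next=.  (t=0,i=11, bit17=0)
  nb #....: next=#  (t=1,i=6, bit16=1)
  nb .####: next=.  (t=1,i=13, bit15=0)
  nb .###.: next=#  (t=0,i=14, bit14=1)
  nb .##.#: next=#  (t=2,i=15, bit13=1)
  nb .##..: next=.  (t=0,i=3, bit12=0)
  nb .#.##: next=.  (t=0,i=7, bit11=0)
  nb .#.#.: next=.  (t=4,i=7, bit10=0)
  nb .#..#: next=#  (t=2,i=10, bit9=1)
  nb .#...: next=#  (t=1,i=5, bit8=1)
  nb ..###: next=#  (t=0,i=13, bit7=1)
  nb ..##.: next=#  (t=3,i=6, bit6=1)
  nb ..#.#: next=.  (t=0,i=6, bit5=0)
  nb ..#..: next=#  (t=1,i=4, bit4=1)
  nb ...##: next=#  (t=0,i=12, bit3=1)
  nb ...#.: next=#  (t=1,i=3, bit2=1)
  nb ....#: next=.  (t=1,i=8, bit1=0)
  nb .....: next=#  (t=1,i=7, bit0=1)
  bits 01100011100000010110001111011101 = 1669424093

1669424093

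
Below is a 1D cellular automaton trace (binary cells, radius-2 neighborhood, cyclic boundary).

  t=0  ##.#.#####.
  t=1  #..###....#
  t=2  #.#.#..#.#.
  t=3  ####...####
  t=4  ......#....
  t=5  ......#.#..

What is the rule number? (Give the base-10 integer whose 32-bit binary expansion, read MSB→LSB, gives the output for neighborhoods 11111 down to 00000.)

149511224

  ##### -> .   bit 31 = 0  t=0,i=7
  ####. -> .   bit 30 = 0  t=0,i=8
  ###.# -> .   bit 29 = 0  t=0,i=9
  ###.. -> .   bit 28 = 0  t=1,i=5
  ##.## -> #   bit 27 = 1  t=0,i=10
  ##.#. -> .   bit 26 = 0  t=0,i=2
  ##..# -> .   bit 25 = 0  t=1,i=1
  ##... -> .   bit 24 = 0  t=1,i=6
  #.### -> #   bit 23 = 1  t=0,i=5
  #.##. -> #   bit 22 = 1  t=0,i=0
  #.#.# -> #   bit 21 = 1  t=0,i=3
  #.#.. -> .   bit 20 = 0  t=2,i=4
  #..## -> #   bit 19 = 1  t=1,i=2
  #..#. -> .   bit 18 = 0  t=2,i=6
  #...# -> .   bit 17 = 0  t=3,i=5
  #.... -> #   bit 16 = 1  t=1,i=7
  .#### -> .   bit 15 = 0  t=0,i=6
  .###. -> #   bit 14 = 1  t=1,i=4
  .##.# -> .   bit 13 = 0  t=0,i=1
  .##.. -> #   bit 12 = 1  t=1,i=0
  .#.## -> #   bit 11 = 1  t=0,i=4
  .#.#. -> #   bit 10 = 1  t=2,i=1
  .#..# -> .   bit 9 = 0  t=2,i=5
  .#... -> .   bit 8 = 0  t=4,i=7
  ..### -> .   bit 7 = 0  t=1,i=3
  ..##. -> .   bit 6 = 0  t=1,i=10
  ..#.# -> #   bit 5 = 1  t=2,i=7
  ..#.. -> #   bit 4 = 1  t=4,i=6
  ...## -> #   bit 3 = 1  t=1,i=9
  ...#. -> .   bit 2 = 0  t=4,i=5
  ....# -> .   bit 1 = 0  t=1,i=8
  ..... -> .   bit 0 = 0  t=4,i=0
  bits 00001000111010010101110000111000 = 149511224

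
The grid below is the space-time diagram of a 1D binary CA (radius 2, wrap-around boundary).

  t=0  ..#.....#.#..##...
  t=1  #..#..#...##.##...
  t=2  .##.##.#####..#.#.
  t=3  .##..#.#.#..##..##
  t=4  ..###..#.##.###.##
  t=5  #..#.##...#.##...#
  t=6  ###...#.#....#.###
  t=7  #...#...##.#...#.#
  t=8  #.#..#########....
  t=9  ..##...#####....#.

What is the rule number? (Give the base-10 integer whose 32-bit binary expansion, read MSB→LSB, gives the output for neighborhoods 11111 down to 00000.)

  ##### -> #   bit 31 = 1  t=2,i=9
  ####. -> .   bit 30 = 0  t=2,i=10
  ###.# -> .   bit 29 = 0  t=4,i=14
  ###.. -> .   bit 28 = 0  t=2,i=11
  ##.## -> .   bit 27 = 0  t=1,i=12
  ##.#. -> #   bit 26 = 1  t=7,i=10
  ##..# -> #   bit 25 = 1  t=2,i=12
  ##... -> .   bit 24 = 0  t=0,i=15
  #.### -> #   bit 23 = 1  t=2,i=7
  #.##. -> .   bit 22 = 0  t=1,i=13
  #.#.# -> #   bit 21 = 1  t=3,i=7
  #.#.. -> #   bit 20 = 1  t=0,i=10
  #..## -> .   bit 19 = 0  t=0,i=12
  #..#. -> #   bit 18 = 1  t=1,i=2
  #...# -> #   bit 17 = 1  t=1,i=8
  #.... -> .   bit 16 = 0  t=0,i=4
  .#### -> .   bit 15 = 0  t=2,i=8
  .###. -> #   bit 14 = 1  t=4,i=3
  .##.# -> #   bit 13 = 1  t=1,i=11
  .##.. -> #   bit 12 = 1  t=0,i=14
  .#.## -> .   bit 11 = 0  t=4,i=8
  .#.#. -> .   bit 10 = 0  t=0,i=9
  .#..# -> #   bit 9 = 1  t=0,i=11
  .#... -> #   bit 8 = 1  t=0,i=3
  ..### -> .   bit 7 = 0  t=4,i=2
  ..##. -> #   bit 6 = 1  t=0,i=13
  ..#.# -> .   bit 5 = 0  t=0,i=8
  ..#.. -> .   bit 4 = 0  t=0,i=2
  ...## -> #   bit 3 = 1  t=1,i=9
  ...#. -> .   bit 2 = 0  t=0,i=1
  ....# -> #   bit 1 = 1  t=0,i=0
  ..... -> .   bit 0 = 0  t=0,i=5
  bits 10000110101101100111001101001010 = 2260104010

2260104010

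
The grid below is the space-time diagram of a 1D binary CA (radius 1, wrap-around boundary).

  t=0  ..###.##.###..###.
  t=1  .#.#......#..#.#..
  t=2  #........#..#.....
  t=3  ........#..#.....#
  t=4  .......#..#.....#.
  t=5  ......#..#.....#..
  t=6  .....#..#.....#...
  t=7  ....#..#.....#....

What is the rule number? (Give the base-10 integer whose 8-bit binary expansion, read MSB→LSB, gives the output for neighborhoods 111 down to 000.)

  nb ###: next=#  (t=0,i=3, bit7=1)
  nb ##.: next=.  (t=0,i=4, bit6=0)
  nb #.#: next=.  (t=0,i=5, bit5=0)
  nb #..: next=.  (t=0,i=12, bit4=0)
  nb .##: next=.  (t=0,i=2, bit3=0)
  nb .#.: next=.  (t=1,i=1, bit2=0)
  nb ..#: next=#  (t=0,i=1, bit1=1)
  nb ...: next=.  (t=0,i=0, bit0=0)
  bits 10000010 = 130

130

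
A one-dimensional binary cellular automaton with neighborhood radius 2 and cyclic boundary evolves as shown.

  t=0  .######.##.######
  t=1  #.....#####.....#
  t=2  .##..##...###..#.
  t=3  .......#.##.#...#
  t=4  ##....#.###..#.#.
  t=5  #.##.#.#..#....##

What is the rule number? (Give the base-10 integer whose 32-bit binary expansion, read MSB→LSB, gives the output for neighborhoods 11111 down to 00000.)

  #####|.  b31=0 t=0,i=3
  ####.|.  b30=0 t=0,i=5
  ###.#|#  b29=1 t=0,i=6
  ###..|#  b28=1 t=1,i=10
  ##.##|#  b27=1 t=0,i=0
  ##.#.|.  b26=0 t=3,i=11
  ##..#|.  b25=0 t=2,i=3
  ##...|#  b24=1 t=1,i=1
  #.###|.  b23=0 t=0,i=1
  #.##.|#  b22=1 t=0,i=8
  #.#.#|#  b21=1 t=4,i=15
  #.#..|.  b20=0 t=3,i=12
  #..##|.  b19=0 t=2,i=0
  #..#.|.  b18=0 t=2,i=14
  #...#|.  b17=0 t=2,i=8
  #....|#  b16=1 t=1,i=2
  .####|.  b15=0 t=0,i=2
  .###.|.  b14=0 t=2,i=11
  .##.#|#  b13=1 t=0,i=9
  .##..|.  b12=0 t=1,i=0
  .#.##|#  b11=1 t=3,i=8
  .#.#.|.  b10=0 t=4,i=14
  .#..#|#  b9=1 t=2,i=16
  .#...|#  b8=1 t=3,i=0
  ..###|#  b7=1 t=1,i=6
  ..##.|.  b6=0 t=1,i=16
  ..#.#|.  b5=0 t=3,i=7
  ..#..|.  b4=0 t=2,i=15
  ...##|#  b3=1 t=1,i=5
  ...#.|#  b2=1 t=3,i=6
  ....#|.  b1=0 t=1,i=4
  .....|.  b0=0 t=1,i=3
  bits 00111001011000010010101110001100 = 962669452

962669452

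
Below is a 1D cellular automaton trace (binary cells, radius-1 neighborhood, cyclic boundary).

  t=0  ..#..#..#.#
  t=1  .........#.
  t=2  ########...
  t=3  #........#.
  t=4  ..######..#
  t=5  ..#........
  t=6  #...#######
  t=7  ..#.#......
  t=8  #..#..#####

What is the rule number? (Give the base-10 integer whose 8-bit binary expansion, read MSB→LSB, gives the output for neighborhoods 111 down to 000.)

  ### -> .   bit 7 = 0  t=2,i=1
  ##. -> .   bit 6 = 0  t=2,i=7
  #.# -> #   bit 5 = 1  t=0,i=9
  #.. -> .   bit 4 = 0  t=0,i=0
  .## -> #   bit 3 = 1  t=2,i=0
  .#. -> .   bit 2 = 0  t=0,i=2
  ..# -> .   bit 1 = 0  t=0,i=1
  ... -> #   bit 0 = 1  t=1,i=0
  bits 00101001 = 41

41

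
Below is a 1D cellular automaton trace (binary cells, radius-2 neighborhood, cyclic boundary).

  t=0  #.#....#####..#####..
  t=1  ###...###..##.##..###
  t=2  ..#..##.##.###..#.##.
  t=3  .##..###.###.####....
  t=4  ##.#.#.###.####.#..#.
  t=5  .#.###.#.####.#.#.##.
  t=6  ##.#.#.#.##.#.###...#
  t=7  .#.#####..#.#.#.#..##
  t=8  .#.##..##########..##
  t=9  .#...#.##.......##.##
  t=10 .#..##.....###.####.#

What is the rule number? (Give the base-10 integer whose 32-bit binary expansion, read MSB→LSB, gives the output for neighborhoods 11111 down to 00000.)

984917245

  ##### -> .   bit 31 = 0  t=0,i=9
  ####. -> .   bit 30 = 0  t=0,i=10
  ###.# -> #   bit 29 = 1  t=3,i=7
  ###.. -> #   bit 28 = 1  t=0,i=11
  ##.## -> #   bit 27 = 1  t=1,i=13
  ##.#. -> .   bit 26 = 0  t=4,i=2
  ##..# -> #   bit 25 = 1  t=0,i=12
  ##... -> .   bit 24 = 0  t=1,i=3
  #.### -> #   bit 23 = 1  t=2,i=11
  #.##. -> .   bit 22 = 0  t=1,i=14
  #.#.# -> #   bit 21 = 1  t=4,i=3
  #.#.. -> #   bit 20 = 1  t=0,i=2
  #..## -> .   bit 19 = 0  t=0,i=13
  #..#. -> #   bit 18 = 1  t=0,i=20
  #...# -> .   bit 17 = 0  t=1,i=4
  #.... -> .   bit 16 = 0  t=0,i=4
  .#### -> #   bit 15 = 1  t=0,i=8
  .###. -> .   bit 14 = 0  t=1,i=7
  .##.# -> #   bit 13 = 1  t=1,i=12
  .##.. -> .   bit 12 = 0  t=1,i=15
  .#.## -> .   bit 11 = 0  t=2,i=17
  .#.#. -> #   bit 10 = 1  t=0,i=1
  .#..# -> .   bit 9 = 0  t=2,i=3
  .#... -> .   bit 8 = 0  t=0,i=3
  ..### -> #   bit 7 = 1  t=0,i=7
  ..##. -> #   bit 6 = 1  t=1,i=11
  ..#.# -> #   bit 5 = 1  t=0,i=0
  ..#.. -> #   bit 4 = 1  t=2,i=2
  ...## -> #   bit 3 = 1  t=0,i=6
  ...#. -> #   bit 2 = 1  t=2,i=1
  ....# -> .   bit 1 = 0  t=0,i=5
  ..... -> #   bit 0 = 1  t=3,i=19
  bits 00111010101101001010010011111101 = 984917245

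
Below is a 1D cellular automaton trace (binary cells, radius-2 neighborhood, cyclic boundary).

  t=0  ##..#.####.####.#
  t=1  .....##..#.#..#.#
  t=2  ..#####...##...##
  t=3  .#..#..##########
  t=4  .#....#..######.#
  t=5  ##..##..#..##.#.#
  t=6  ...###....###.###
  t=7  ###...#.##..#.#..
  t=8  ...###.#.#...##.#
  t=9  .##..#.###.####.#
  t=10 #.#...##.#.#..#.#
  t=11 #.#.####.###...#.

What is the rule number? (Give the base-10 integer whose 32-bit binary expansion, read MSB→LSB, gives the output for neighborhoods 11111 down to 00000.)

  [31] ##### => #  t=2,i=4
  [30] ####. => .  t=0,i=8
  [29] ###.# => #  t=0,i=9
  [28] ###.. => .  t=0,i=1
  [27] ##.## => .  t=0,i=10
  [26] ##.#. => .  t=3,i=0
  [25] ##..# => .  t=0,i=2
  [24] ##... => #  t=2,i=7
  [23] #.### => #  t=0,i=6
  [22] #.##. => .  t=7,i=8
  [21] #.#.# => #  t=4,i=16
  [20] #.#.. => #  t=1,i=11
  [19] #..## => #  t=2,i=1
  [18] #..#. => .  t=0,i=3
  [17] #...# => #  t=2,i=8
  [16] #.... => .  t=1,i=1
  [15] .#### => .  t=0,i=7
  [14] .###. => .  t=0,i=0
  [13] .##.# => #  t=5,i=12
  [12] .##.. => #  t=1,i=6
  [11] .#.## => #  t=0,i=5
  [10] .#.#. => #  t=1,i=10
  [9] .#..# => .  t=1,i=12
  [8] .#... => .  t=1,i=0
  [7] ..### => .  t=2,i=2
  [6] ..##. => #  t=1,i=5
  [5] ..#.# => .  t=0,i=4
  [4] ..#.. => .  t=3,i=4
  [3] ...## => #  t=1,i=4
  [2] ...#. => #  t=4,i=5
  [1] ....# => #  t=1,i=3
  [0] ..... => #  t=1,i=2
  bits 10100001101110100011110001001111 = 2713336911

2713336911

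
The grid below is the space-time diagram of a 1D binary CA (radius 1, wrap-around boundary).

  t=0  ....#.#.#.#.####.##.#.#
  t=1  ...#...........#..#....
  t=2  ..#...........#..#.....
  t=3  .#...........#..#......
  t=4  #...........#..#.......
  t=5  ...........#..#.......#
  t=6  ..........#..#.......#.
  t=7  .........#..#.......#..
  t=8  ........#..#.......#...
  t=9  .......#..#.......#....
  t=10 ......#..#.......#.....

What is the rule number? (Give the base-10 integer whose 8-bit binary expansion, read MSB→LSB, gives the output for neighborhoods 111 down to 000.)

  nb ###: next=.  (t=0,i=13, bit7=0)
  nb ##.: next=#  (t=0,i=15, bit6=1)
  nb #.#: next=.  (t=0,i=5, bit5=0)
  nb #..: next=.  (t=0,i=0, bit4=0)
  nb .##: next=.  (t=0,i=12, bit3=0)
  nb .#.: next=.  (t=0,i=4, bit2=0)
  nb ..#: next=#  (t=0,i=3, bit1=1)
  nb ...: next=.  (t=0,i=1, bit0=0)
  bits 01000010 = 66

66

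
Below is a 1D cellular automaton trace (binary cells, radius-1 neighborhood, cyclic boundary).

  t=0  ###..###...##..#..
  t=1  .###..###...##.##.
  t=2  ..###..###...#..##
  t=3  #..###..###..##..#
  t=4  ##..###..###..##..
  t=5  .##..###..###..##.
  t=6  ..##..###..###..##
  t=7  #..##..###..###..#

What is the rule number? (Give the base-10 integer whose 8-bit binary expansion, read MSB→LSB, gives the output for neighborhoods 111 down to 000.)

  nb ###: next=#  (t=0,i=1, bit7=1)
  nb ##.: next=#  (t=0,i=2, bit6=1)
  nb #.#: next=.  (t=1,i=14, bit5=0)
  nb #..: next=#  (t=0,i=3, bit4=1)
  nb .##: next=.  (t=0,i=0, bit3=0)
  nb .#.: next=#  (t=0,i=15, bit2=1)
  nb ..#: next=.  (t=0,i=4, bit1=0)
  nb ...: next=.  (t=0,i=9, bit0=0)
  bits 11010100 = 212

212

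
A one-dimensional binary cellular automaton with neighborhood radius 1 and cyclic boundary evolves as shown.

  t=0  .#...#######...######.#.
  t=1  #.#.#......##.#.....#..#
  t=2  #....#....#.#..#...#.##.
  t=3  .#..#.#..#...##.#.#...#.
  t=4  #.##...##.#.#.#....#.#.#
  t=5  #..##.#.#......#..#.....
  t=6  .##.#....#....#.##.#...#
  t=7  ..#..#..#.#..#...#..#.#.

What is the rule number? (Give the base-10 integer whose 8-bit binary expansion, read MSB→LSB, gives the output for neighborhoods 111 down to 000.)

82

  ###|.  b7=0 t=0,i=6
  ##.|#  b6=1 t=0,i=11
  #.#|.  b5=0 t=0,i=21
  #..|#  b4=1 t=0,i=2
  .##|.  b3=0 t=0,i=5
  .#.|.  b2=0 t=0,i=1
  ..#|#  b1=1 t=0,i=0
  ...|.  b0=0 t=0,i=3
  bits 01010010 = 82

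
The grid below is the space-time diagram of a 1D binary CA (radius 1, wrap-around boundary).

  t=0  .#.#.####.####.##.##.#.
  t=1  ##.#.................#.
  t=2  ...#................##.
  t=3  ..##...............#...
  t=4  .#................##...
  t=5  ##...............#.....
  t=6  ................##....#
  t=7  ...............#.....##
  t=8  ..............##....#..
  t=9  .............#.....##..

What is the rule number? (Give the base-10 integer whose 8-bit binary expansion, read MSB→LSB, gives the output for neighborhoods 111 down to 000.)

  nb ###: next=.  (t=0,i=6, bit7=0)
  nb ##.: next=.  (t=0,i=8, bit6=0)
  nb #.#: next=.  (t=0,i=2, bit5=0)
  nb #..: next=.  (t=0,i=22, bit4=0)
  nb .##: next=.  (t=0,i=5, bit3=0)
  nb .#.: next=#  (t=0,i=1, bit2=1)
  nb ..#: next=#  (t=0,i=0, bit1=1)
  nb ...: next=.  (t=1,i=5, bit0=0)
  bits 00000110 = 6

6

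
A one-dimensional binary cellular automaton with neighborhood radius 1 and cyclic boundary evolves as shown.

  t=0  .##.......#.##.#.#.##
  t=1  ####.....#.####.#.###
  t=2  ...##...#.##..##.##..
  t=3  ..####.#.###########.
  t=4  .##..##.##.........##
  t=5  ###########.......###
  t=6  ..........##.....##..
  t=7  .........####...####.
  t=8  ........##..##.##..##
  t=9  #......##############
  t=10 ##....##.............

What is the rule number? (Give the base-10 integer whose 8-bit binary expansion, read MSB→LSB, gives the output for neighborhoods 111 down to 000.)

  nb ###: next=.  (t=1,i=0, bit7=0)
  nb ##.: next=#  (t=0,i=2, bit6=1)
  nb #.#: next=#  (t=0,i=0, bit5=1)
  nb #..: next=#  (t=0,i=3, bit4=1)
  nb .##: next=#  (t=0,i=1, bit3=1)
  nb .#.: next=.  (t=0,i=10, bit2=0)
  nb ..#: next=#  (t=0,i=9, bit1=1)
  nb ...: next=.  (t=0,i=4, bit0=0)
  bits 01111010 = 122

122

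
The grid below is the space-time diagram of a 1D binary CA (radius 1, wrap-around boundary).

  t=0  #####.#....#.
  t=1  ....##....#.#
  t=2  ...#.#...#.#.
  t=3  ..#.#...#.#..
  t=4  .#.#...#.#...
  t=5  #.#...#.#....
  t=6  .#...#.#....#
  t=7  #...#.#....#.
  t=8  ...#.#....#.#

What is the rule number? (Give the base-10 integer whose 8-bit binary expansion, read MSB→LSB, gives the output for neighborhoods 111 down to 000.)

  ###|.  b7=0 t=0,i=1
  ##.|#  b6=1 t=0,i=4
  #.#|#  b5=1 t=0,i=5
  #..|.  b4=0 t=0,i=7
  .##|.  b3=0 t=0,i=0
  .#.|.  b2=0 t=0,i=6
  ..#|#  b1=1 t=0,i=10
  ...|.  b0=0 t=0,i=8
  bits 01100010 = 98

98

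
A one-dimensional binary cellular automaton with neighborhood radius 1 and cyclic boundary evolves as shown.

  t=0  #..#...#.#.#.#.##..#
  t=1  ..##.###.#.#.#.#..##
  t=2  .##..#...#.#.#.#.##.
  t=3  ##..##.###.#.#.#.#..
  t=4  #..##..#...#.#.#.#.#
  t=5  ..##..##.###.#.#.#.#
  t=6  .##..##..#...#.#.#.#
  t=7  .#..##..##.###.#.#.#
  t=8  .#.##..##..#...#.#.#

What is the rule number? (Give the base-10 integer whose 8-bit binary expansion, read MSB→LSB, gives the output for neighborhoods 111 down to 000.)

  ### -> .   bit 7 = 0  t=1,i=6
  ##. -> .   bit 6 = 0  t=0,i=0
  #.# -> .   bit 5 = 0  t=0,i=8
  #.. -> .   bit 4 = 0  t=0,i=1
  .## -> #   bit 3 = 1  t=0,i=15
  .#. -> #   bit 2 = 1  t=0,i=3
  ..# -> #   bit 1 = 1  t=0,i=2
  ... -> #   bit 0 = 1  t=0,i=5
  bits 00001111 = 15

15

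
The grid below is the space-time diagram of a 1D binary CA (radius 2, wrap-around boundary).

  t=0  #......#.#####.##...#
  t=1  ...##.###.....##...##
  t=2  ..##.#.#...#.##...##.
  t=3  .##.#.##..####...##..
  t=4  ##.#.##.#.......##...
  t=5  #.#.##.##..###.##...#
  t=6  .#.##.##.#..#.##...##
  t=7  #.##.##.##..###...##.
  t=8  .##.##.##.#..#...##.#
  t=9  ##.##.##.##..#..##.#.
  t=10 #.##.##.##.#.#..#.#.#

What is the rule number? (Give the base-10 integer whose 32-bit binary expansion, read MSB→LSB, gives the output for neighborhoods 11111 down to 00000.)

240143485

  ##### -> .   bit 31 = 0  t=0,i=11
  ####. -> .   bit 30 = 0  t=0,i=12
  ###.# -> .   bit 29 = 0  t=0,i=13
  ###.. -> .   bit 28 = 0  t=1,i=8
  ##.## -> #   bit 27 = 1  t=0,i=14
  ##.#. -> #   bit 26 = 1  t=2,i=4
  ##..# -> #   bit 25 = 1  t=3,i=8
  ##... -> .   bit 24 = 0  t=0,i=1
  #.### -> .   bit 23 = 0  t=0,i=9
  #.##. -> #   bit 22 = 1  t=0,i=15
  #.#.# -> .   bit 21 = 0  t=2,i=5
  #.#.. -> #   bit 20 = 1  t=2,i=7
  #..## -> .   bit 19 = 0  t=3,i=9
  #..#. -> .   bit 18 = 0  t=6,i=11
  #...# -> .   bit 17 = 0  t=0,i=18
  #.... -> .   bit 16 = 0  t=0,i=2
  .#### -> .   bit 15 = 0  t=0,i=10
  .###. -> #   bit 14 = 1  t=1,i=7
  .##.# -> .   bit 13 = 0  t=1,i=4
  .##.. -> .   bit 12 = 0  t=0,i=0
  .#.## -> #   bit 11 = 1  t=0,i=8
  .#.#. -> #   bit 10 = 1  t=2,i=6
  .#..# -> .   bit 9 = 0  t=6,i=10
  .#... -> .   bit 8 = 0  t=2,i=8
  ..### -> .   bit 7 = 0  t=3,i=10
  ..##. -> #   bit 6 = 1  t=0,i=20
  ..#.# -> #   bit 5 = 1  t=0,i=7
  ..#.. -> #   bit 4 = 1  t=8,i=13
  ...## -> #   bit 3 = 1  t=0,i=19
  ...#. -> #   bit 2 = 1  t=0,i=6
  ....# -> .   bit 1 = 0  t=0,i=5
  ..... -> #   bit 0 = 1  t=0,i=3
  bits 00001110010100000100110001111101 = 240143485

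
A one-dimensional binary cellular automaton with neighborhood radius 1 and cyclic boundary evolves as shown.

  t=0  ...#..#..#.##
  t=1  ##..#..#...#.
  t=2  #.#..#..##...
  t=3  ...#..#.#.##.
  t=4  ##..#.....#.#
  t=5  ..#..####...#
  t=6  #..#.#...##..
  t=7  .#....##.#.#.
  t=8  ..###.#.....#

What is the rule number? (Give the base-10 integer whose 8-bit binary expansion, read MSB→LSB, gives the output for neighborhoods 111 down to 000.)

25

  [7] ### => .  t=4,i=0
  [6] ##. => .  t=0,i=12
  [5] #.# => .  t=0,i=10
  [4] #.. => #  t=0,i=0
  [3] .## => #  t=0,i=11
  [2] .#. => .  t=0,i=3
  [1] ..# => .  t=0,i=2
  [0] ... => #  t=0,i=1
  bits 00011001 = 25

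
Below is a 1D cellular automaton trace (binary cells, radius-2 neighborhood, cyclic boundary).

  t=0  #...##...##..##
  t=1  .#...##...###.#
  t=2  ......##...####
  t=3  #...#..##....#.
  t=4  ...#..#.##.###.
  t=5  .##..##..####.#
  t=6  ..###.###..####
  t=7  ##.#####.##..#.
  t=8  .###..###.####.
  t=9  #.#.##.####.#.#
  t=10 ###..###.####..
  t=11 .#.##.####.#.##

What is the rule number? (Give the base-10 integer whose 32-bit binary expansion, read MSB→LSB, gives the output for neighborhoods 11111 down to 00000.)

1873571878

  ##### -> .   bit 31 = 0  t=7,i=5
  ####. -> #   bit 30 = 1  t=2,i=13
  ###.# -> #   bit 29 = 1  t=1,i=12
  ###.. -> .   bit 28 = 0  t=0,i=0
  ##.## -> #   bit 27 = 1  t=4,i=10
  ##.#. -> #   bit 26 = 1  t=1,i=13
  ##..# -> #   bit 25 = 1  t=0,i=11
  ##... -> #   bit 24 = 1  t=0,i=1
  #.### -> #   bit 23 = 1  t=4,i=11
  #.##. -> .   bit 22 = 0  t=4,i=8
  #.#.# -> #   bit 21 = 1  t=1,i=14
  #.#.. -> .   bit 20 = 0  t=1,i=1
  #..## -> #   bit 19 = 1  t=0,i=12
  #..#. -> #   bit 18 = 1  t=4,i=5
  #...# -> .   bit 17 = 0  t=0,i=2
  #.... -> .   bit 16 = 0  t=2,i=1
  .#### -> .   bit 15 = 0  t=2,i=12
  .###. -> #   bit 14 = 1  t=0,i=14
  .##.# -> #   bit 13 = 1  t=4,i=9
  .##.. -> #   bit 12 = 1  t=0,i=5
  .#.## -> .   bit 11 = 0  t=4,i=7
  .#.#. -> .   bit 10 = 0  t=1,i=0
  .#..# -> .   bit 9 = 0  t=3,i=5
  .#... -> .   bit 8 = 0  t=1,i=2
  ..### -> .   bit 7 = 0  t=0,i=13
  ..##. -> .   bit 6 = 0  t=0,i=4
  ..#.# -> #   bit 5 = 1  t=3,i=13
  ..#.. -> .   bit 4 = 0  t=3,i=4
  ...## -> .   bit 3 = 0  t=0,i=3
  ...#. -> #   bit 2 = 1  t=3,i=3
  ....# -> #   bit 1 = 1  t=2,i=4
  ..... -> .   bit 0 = 0  t=2,i=2
  bits 01101111101011000111000000100110 = 1873571878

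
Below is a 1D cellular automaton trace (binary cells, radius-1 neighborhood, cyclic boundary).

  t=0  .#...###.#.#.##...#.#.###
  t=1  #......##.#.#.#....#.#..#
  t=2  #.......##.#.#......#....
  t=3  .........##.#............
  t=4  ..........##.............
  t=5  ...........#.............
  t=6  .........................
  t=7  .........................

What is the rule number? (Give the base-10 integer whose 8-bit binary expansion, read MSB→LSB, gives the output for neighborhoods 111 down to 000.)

96

  ###|.  b7=0 t=0,i=6
  ##.|#  b6=1 t=0,i=7
  #.#|#  b5=1 t=0,i=0
  #..|.  b4=0 t=0,i=2
  .##|.  b3=0 t=0,i=5
  .#.|.  b2=0 t=0,i=1
  ..#|.  b1=0 t=0,i=4
  ...|.  b0=0 t=0,i=3
  bits 01100000 = 96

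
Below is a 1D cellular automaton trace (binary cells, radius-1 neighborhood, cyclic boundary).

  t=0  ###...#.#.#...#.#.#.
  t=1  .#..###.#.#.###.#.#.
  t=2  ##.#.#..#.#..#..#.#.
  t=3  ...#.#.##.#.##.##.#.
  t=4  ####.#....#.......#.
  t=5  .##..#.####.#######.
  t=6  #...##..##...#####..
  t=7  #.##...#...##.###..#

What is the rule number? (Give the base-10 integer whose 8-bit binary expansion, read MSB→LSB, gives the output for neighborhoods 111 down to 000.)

135

  ### -> #   bit 7 = 1  t=0,i=1
  ##. -> .   bit 6 = 0  t=0,i=2
  #.# -> .   bit 5 = 0  t=0,i=7
  #.. -> .   bit 4 = 0  t=0,i=3
  .## -> .   bit 3 = 0  t=0,i=0
  .#. -> #   bit 2 = 1  t=0,i=6
  ..# -> #   bit 1 = 1  t=0,i=5
  ... -> #   bit 0 = 1  t=0,i=4
  bits 10000111 = 135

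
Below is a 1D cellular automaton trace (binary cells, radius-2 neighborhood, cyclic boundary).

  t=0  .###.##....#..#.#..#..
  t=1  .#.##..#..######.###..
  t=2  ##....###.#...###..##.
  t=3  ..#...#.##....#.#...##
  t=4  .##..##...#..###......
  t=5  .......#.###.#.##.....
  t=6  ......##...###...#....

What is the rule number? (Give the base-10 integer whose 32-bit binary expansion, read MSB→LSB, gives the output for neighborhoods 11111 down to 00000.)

  [31] ##### => .  t=1,i=12
  [30] ####. => #  t=1,i=14
  [29] ###.# => #  t=0,i=3
  [28] ###.. => #  t=1,i=19
  [27] ##.## => #  t=0,i=4
  [26] ##.#. => #  t=2,i=9
  [25] ##..# => .  t=1,i=5
  [24] ##... => #  t=0,i=7
  [23] #.### => .  t=1,i=17
  [22] #.##. => .  t=0,i=5
  [21] #.#.# => #  t=5,i=13
  [20] #.#.. => .  t=0,i=16
  [19] #..## => .  t=1,i=9
  [18] #..#. => #  t=0,i=13
  [17] #...# => .  t=0,i=21
  [16] #.... => .  t=0,i=8
  [15] .#### => .  t=1,i=11
  [14] .###. => .  t=0,i=2
  [13] .##.# => #  t=2,i=20
  [12] .##.. => .  t=0,i=6
  [11] .#.## => .  t=1,i=2
  [10] .#.#. => #  t=0,i=15
  [9] .#..# => #  t=0,i=12
  [8] .#... => .  t=0,i=20
  [7] ..### => #  t=0,i=1
  [6] ..##. => .  t=2,i=19
  [5] ..#.# => #  t=0,i=14
  [4] ..#.. => #  t=0,i=11
  [3] ...## => .  t=0,i=0
  [2] ...#. => #  t=0,i=10
  [1] ....# => .  t=0,i=9
  [0] ..... => .  t=4,i=18
  bits 01111101001001000010011010110100 = 2099521204

2099521204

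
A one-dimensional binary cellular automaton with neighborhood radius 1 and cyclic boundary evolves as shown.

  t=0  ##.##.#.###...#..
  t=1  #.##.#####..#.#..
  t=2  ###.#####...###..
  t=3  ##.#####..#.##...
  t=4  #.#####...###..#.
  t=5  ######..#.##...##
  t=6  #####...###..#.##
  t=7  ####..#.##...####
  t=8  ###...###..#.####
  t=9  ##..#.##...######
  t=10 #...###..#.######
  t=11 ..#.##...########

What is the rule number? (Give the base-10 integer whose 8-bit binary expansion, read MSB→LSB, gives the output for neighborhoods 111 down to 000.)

  nb ###: next=#  (t=0,i=9, bit7=1)
  nb ##.: next=.  (t=0,i=1, bit6=0)
  nb #.#: next=#  (t=0,i=2, bit5=1)
  nb #..: next=.  (t=0,i=11, bit4=0)
  nb .##: next=#  (t=0,i=0, bit3=1)
  nb .#.: next=#  (t=0,i=6, bit2=1)
  nb ..#: next=.  (t=0,i=13, bit1=0)
  nb ...: next=#  (t=0,i=12, bit0=1)
  bits 10101101 = 173

173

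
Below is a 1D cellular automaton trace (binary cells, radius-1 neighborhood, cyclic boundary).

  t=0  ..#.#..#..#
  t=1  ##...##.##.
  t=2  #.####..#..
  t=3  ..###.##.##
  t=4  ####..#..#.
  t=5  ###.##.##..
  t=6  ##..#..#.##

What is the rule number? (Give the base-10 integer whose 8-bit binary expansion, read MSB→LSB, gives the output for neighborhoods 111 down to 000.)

155

  [7] ### => #  t=2,i=3
  [6] ##. => .  t=1,i=1
  [5] #.# => .  t=0,i=3
  [4] #.. => #  t=0,i=0
  [3] .## => #  t=1,i=0
  [2] .#. => .  t=0,i=2
  [1] ..# => #  t=0,i=1
  [0] ... => #  t=1,i=3
  bits 10011011 = 155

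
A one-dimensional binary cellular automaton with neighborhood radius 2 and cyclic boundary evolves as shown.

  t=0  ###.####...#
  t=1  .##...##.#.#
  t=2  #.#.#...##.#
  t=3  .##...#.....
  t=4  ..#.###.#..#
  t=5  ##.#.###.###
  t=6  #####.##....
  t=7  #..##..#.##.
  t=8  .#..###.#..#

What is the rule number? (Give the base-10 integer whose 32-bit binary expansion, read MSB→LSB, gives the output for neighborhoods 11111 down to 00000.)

  #####|.  b31=0 t=5,i=11
  ####.|#  b30=1 t=0,i=1
  ###.#|#  b29=1 t=0,i=2
  ###..|#  b28=1 t=0,i=7
  ##.##|.  b27=0 t=0,i=3
  ##.#.|#  b26=1 t=1,i=8
  ##..#|#  b25=1 t=7,i=5
  ##...|.  b24=0 t=0,i=8
  #.###|.  b23=0 t=0,i=4
  #.##.|.  b22=0 t=1,i=1
  #.#.#|#  b21=1 t=1,i=9
  #.#..|.  b20=0 t=2,i=4
  #..##|.  b19=0 t=7,i=2
  #..#.|#  b18=1 t=4,i=1
  #...#|#  b17=1 t=0,i=9
  #....|#  b16=1 t=3,i=8
  .####|.  b15=0 t=0,i=0
  .###.|#  b14=1 t=4,i=5
  .##.#|.  b13=0 t=1,i=7
  .##..|#  b12=1 t=1,i=2
  .#.##|#  b11=1 t=1,i=0
  .#.#.|.  b10=0 t=1,i=10
  .#..#|#  b9=1 t=4,i=0
  .#...|.  b8=0 t=2,i=5
  ..###|#  b7=1 t=0,i=11
  ..##.|.  b6=0 t=1,i=6
  ..#.#|.  b5=0 t=4,i=2
  ..#..|#  b4=1 t=3,i=6
  ...##|.  b3=0 t=0,i=10
  ...#.|#  b2=1 t=3,i=5
  ....#|#  b1=1 t=3,i=11
  .....|.  b0=0 t=3,i=9
  bits 01110110001001110101101010010110 = 1982290582

1982290582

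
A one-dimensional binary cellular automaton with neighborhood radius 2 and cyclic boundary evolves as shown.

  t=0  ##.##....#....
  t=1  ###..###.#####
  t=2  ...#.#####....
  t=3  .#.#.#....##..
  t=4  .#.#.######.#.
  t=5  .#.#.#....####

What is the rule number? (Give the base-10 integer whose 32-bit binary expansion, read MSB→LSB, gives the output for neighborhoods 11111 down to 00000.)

800154618

  nb #####: next=.  (t=1,i=0, bit31=0)
  nb ####.: next=.  (t=1,i=1, bit30=0)
  nb ###.#: next=#  (t=1,i=7, bit29=1)
  nb ###..: next=.  (t=1,i=2, bit28=0)
  nb ##.##: next=#  (t=0,i=2, bit27=1)
  nb ##.#.: next=#  (t=4,i=11, bit26=1)
  nb ##..#: next=#  (t=1,i=3, bit25=1)
  nb ##...: next=#  (t=0,i=5, bit24=1)
  nb #.###: next=#  (t=1,i=9, bit23=1)
  nb #.##.: next=.  (t=0,i=3, bit22=0)
  nb #.#.#: next=#  (t=3,i=3, bit21=1)
  nb #.#..: next=#  (t=3,i=5, bit20=1)
  nb #..##: next=.  (t=1,i=4, bit19=0)
  nb #..#.: next=.  (t=4,i=0, bit18=0)
  nb #...#: next=.  (t=3,i=13, bit17=0)
  nb #....: next=#  (t=0,i=6, bit16=1)
  nb .####: next=.  (t=1,i=10, bit15=0)
  nb .###.: next=#  (t=1,i=6, bit14=1)
  nb .##.#: next=#  (t=0,i=1, bit13=1)
  nb .##..: next=.  (t=0,i=4, bit12=0)
  nb .#.##: next=.  (t=2,i=4, bit11=0)
  nb .#.#.: next=.  (t=3,i=2, bit10=0)
  nb .#..#: next=#  (t=4,i=13, bit9=1)
  nb .#...: next=#  (t=0,i=10, bit8=1)
  nb ..###: next=#  (t=1,i=5, bit7=1)
  nb ..##.: next=#  (t=0,i=0, bit6=1)
  nb ..#.#: next=#  (t=2,i=3, bit5=1)
  nb ..#..: next=#  (t=0,i=9, bit4=1)
  nb ...##: next=#  (t=0,i=13, bit3=1)
  nb ...#.: next=.  (t=0,i=8, bit2=0)
  nb ....#: next=#  (t=0,i=7, bit1=1)
  nb .....: next=.  (t=2,i=0, bit0=0)
  bits 00101111101100010110001111111010 = 800154618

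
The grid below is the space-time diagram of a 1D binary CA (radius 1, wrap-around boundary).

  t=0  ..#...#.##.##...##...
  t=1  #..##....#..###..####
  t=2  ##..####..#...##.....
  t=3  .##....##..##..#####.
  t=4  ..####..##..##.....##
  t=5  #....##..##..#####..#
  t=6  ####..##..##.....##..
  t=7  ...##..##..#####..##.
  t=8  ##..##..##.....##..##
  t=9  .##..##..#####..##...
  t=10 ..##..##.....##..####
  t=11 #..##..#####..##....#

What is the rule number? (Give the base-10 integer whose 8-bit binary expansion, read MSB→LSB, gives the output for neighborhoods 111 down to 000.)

  ### -> .   bit 7 = 0  t=1,i=13
  ##. -> #   bit 6 = 1  t=0,i=9
  #.# -> .   bit 5 = 0  t=0,i=7
  #.. -> #   bit 4 = 1  t=0,i=3
  .## -> .   bit 3 = 0  t=0,i=8
  .#. -> .   bit 2 = 0  t=0,i=2
  ..# -> .   bit 1 = 0  t=0,i=1
  ... -> #   bit 0 = 1  t=0,i=0
  bits 01010001 = 81

81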